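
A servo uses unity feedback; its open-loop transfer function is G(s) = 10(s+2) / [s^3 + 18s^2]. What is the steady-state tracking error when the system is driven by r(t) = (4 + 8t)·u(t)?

0

Lowest-order denominator term is 18s^2, so the open loop has 2 poles at the origin → type 2 system. Taking each input component in turn:
  • 4: tracked with zero error.
  • 8t: tracked with zero error.
Total e_ss = 0.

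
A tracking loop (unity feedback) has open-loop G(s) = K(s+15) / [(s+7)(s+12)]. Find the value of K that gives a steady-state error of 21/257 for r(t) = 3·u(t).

200

G(s) has no factors of s in the denominator, so the system is type 0.
K_p = lim_{s→0} G(s) = K·15 / (7·12) = (5/28)·K.
e_ss = 3/(1 + K_p) = 21/257 ⇒ 1 + (5/28)·K = 257/7 ⇒ K = 200.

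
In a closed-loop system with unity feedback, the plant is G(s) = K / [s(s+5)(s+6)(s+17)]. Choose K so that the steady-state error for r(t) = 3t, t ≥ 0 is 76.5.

One free integrator in G(s): this is a type 1 system.
K_v = lim_{s→0} s·G(s) = K / (5·6·17) = (1/510)·K.
e_ss = 3/K_v = 76.5 ⇒ K_v = 2/51 ⇒ K = (2/51)/(1/510) = 20.

20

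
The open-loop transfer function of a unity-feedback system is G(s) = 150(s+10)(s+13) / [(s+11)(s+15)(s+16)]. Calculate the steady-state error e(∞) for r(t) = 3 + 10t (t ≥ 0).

The open loop has no poles at the origin → type 0 system. Taking each input component in turn:
  • 3: e_ss = 3/(1+K_p) with K_p=325/44 → 44/123.
  • 10t: a type-0 system cannot track it, e_ss → ∞.
The unbounded component dominates.

infinity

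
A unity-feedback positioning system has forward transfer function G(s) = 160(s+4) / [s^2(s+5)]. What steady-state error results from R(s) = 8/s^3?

0.0625

System type = 2 (two poles at s=0).
K_a = lim_{s→0} s^2·G(s) = 160·4 / (5) = 128.
r(t) = 4t^2 gives R(s) = 8/s^3.
e_ss = 8/K_a = 8/128 = 0.0625.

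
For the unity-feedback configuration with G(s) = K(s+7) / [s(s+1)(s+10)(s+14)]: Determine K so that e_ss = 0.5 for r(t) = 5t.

One free integrator in G(s): this is a type 1 system.
K_v = lim_{s→0} s·G(s) = K·7 / (1·10·14) = 0.05·K.
e_ss = 5/K_v = 0.5 ⇒ K_v = 10 ⇒ K = 10/0.05 = 200.

200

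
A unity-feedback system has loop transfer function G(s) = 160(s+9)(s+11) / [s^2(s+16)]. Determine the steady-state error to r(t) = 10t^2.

2/99

The open loop has two poles at the origin → type 2 system.
K_a = lim_{s→0} s^2·G(s) = 160·9·11 / (16) = 990.
r(t) = 10t^2 gives R(s) = 20/s^3.
e_ss = 20/K_a = 20/990 = 2/99.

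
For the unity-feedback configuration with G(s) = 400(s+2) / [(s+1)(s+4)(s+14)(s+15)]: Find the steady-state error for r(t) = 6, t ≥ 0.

System type = 0 (no poles at s=0).
K_p = lim_{s→0} G(s) = 400·2 / (1·4·14·15) = 20/21.
e_ss = 6/(1 + K_p) = 6/(41/21) = 126/41.

126/41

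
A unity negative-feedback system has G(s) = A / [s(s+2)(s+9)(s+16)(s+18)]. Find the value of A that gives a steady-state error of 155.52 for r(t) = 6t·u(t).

System type = 1 (one pole at s=0).
K_v = lim_{s→0} s·G(s) = A / (2·9·16·18) = (1/5184)·A.
e_ss = 6/K_v = 155.52 ⇒ K_v = 25/648 ⇒ A = (25/648)/(1/5184) = 200.

200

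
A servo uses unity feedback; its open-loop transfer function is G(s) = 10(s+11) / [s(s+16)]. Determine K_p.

K_p = lim_{s→0} G(s); with 1 pole at the origin the limit diverges, so K_p = ∞.

infinity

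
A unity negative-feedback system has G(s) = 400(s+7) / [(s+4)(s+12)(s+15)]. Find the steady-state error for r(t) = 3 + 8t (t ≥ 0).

No free integrators in G(s): this is a type 0 system. Treating each term separately:
  • 3: e_ss = 3/(1+K_p) with K_p=35/9 → 27/44.
  • 8t: a type-0 system cannot track it, e_ss → ∞.
The unbounded component dominates.

infinity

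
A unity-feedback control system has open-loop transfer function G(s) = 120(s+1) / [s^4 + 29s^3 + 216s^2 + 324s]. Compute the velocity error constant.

10/27

Lowest-order denominator term is 324s, so the open loop has 1 pole at the origin → type 1 system.
K_v = lim_{s→0} s·G(s) = 120·1 / 324 = 10/27.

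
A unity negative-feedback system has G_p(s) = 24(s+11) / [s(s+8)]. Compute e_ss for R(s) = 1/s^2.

1/33

System type = 1 (one pole at s=0).
K_v = lim_{s→0} s·G_p(s) = 24·11 / (8) = 33.
e_ss = 1/K_v = 1/33.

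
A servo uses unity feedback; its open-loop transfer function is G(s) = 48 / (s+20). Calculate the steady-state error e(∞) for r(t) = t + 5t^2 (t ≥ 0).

No free integrators in G(s): this is a type 0 system. Taking each input component in turn:
  • t: a type-0 system cannot track it, e_ss → ∞.
  • 5t^2: a type-0 system cannot track it, e_ss → ∞.
The unbounded component dominates.

infinity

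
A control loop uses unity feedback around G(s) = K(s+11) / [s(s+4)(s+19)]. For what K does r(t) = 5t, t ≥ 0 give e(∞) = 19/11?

G(s) has one factor of s in the denominator, so the system is type 1.
K_v = lim_{s→0} s·G(s) = K·11 / (4·19) = (11/76)·K.
e_ss = 5/K_v = 19/11 ⇒ K_v = 55/19 ⇒ K = (55/19)/(11/76) = 20.

20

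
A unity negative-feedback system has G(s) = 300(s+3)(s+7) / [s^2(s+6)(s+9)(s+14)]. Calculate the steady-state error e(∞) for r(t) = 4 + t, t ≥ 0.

0

System type = 2 (two poles at s=0). Taking each input component in turn:
  • 4: tracked with zero error.
  • t: tracked with zero error.
Total e_ss = 0.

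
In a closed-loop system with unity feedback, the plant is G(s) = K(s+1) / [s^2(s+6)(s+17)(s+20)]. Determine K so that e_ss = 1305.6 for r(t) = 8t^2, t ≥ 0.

Two free integrators in G(s): this is a type 2 system.
K_a = lim_{s→0} s^2·G(s) = K·1 / (6·17·20) = (1/2040)·K.
e_ss = 16/K_a = 1305.6 ⇒ K_a = 5/408 ⇒ K = (5/408)/(1/2040) = 25.

25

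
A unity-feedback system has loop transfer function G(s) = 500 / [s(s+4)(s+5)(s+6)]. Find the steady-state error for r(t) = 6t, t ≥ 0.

1.44

System type = 1 (one pole at s=0).
K_v = lim_{s→0} s·G(s) = 500 / (4·5·6) = 25/6.
e_ss = 6/K_v = 6/(25/6) = 1.44.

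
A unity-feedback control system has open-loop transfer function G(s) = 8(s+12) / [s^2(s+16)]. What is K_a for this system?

6

G(s) has two factors of s in the denominator, so the system is type 2.
K_a = lim_{s→0} s^2·G(s) = 8·12 / (16) = 6.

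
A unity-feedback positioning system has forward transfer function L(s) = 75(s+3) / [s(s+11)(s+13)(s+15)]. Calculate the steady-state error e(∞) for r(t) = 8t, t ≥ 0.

1144/15

System type = 1 (one pole at s=0).
K_v = lim_{s→0} s·L(s) = 75·3 / (11·13·15) = 15/143.
e_ss = 8/K_v = 8/(15/143) = 1144/15.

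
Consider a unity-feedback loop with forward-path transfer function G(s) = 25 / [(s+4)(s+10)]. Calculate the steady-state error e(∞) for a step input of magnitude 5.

40/13

System type = 0 (no poles at s=0).
K_p = lim_{s→0} G(s) = 25 / (4·10) = 0.625.
e_ss = 5/(1 + K_p) = 5/1.625 = 40/13.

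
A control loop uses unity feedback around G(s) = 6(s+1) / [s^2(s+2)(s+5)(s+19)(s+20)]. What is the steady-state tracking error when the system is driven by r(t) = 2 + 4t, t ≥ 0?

Two free integrators in G(s): this is a type 2 system. Treating each term separately:
  • 2: tracked with zero error.
  • 4t: tracked with zero error.
Total e_ss = 0.

0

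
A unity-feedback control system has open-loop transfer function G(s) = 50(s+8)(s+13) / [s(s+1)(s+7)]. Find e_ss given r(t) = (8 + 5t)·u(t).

7/1040

G(s) has one factor of s in the denominator, so the system is type 1. Treating each term separately:
  • 8: tracked with zero error.
  • 5t: e_ss = 5/K_v with K_v=5200/7 → 7/1040.
Total e_ss = 7/1040.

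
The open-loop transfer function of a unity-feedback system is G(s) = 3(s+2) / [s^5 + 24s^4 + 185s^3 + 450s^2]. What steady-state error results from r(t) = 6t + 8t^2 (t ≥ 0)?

Factoring s^2 from the denominator leaves a polynomial with constant term 450, so the system is type 2. Taking each input component in turn:
  • 6t: tracked with zero error.
  • 8t^2: e_ss = 16/K_a with K_a=1/75 → 1200.
Total e_ss = 1200.

1200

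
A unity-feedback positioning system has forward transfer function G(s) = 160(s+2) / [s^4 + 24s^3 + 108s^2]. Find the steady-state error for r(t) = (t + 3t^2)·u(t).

2.025

Lowest-order denominator term is 108s^2, so the open loop has 2 poles at the origin → type 2 system. Taking each input component in turn:
  • t: tracked with zero error.
  • 3t^2: e_ss = 6/K_a with K_a=80/27 → 2.025.
Total e_ss = 2.025.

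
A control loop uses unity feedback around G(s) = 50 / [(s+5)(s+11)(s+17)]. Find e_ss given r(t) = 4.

System type = 0 (no poles at s=0).
K_p = lim_{s→0} G(s) = 50 / (5·11·17) = 10/187.
e_ss = 4/(1 + K_p) = 4/(197/187) = 748/197.

748/197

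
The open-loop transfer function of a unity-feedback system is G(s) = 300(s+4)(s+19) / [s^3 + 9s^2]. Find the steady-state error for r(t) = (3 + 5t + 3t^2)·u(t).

9/3800

Factoring s^2 from the denominator leaves a polynomial with constant term 9, so the system is type 2. Treating each term separately:
  • 3: tracked with zero error.
  • 5t: tracked with zero error.
  • 3t^2: e_ss = 6/K_a with K_a=7600/3 → 9/3800.
Total e_ss = 9/3800.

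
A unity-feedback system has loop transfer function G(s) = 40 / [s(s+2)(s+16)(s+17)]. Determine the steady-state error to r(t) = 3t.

40.8

One free integrator in G(s): this is a type 1 system.
K_v = lim_{s→0} s·G(s) = 40 / (2·16·17) = 5/68.
e_ss = 3/K_v = 3/(5/68) = 40.8.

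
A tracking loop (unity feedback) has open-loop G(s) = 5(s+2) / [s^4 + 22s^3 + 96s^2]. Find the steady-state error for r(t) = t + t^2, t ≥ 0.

Lowest-order denominator term is 96s^2, so the open loop has 2 poles at the origin → type 2 system. Treating each term separately:
  • t: tracked with zero error.
  • t^2: e_ss = 2/K_a with K_a=5/48 → 19.2.
Total e_ss = 19.2.

19.2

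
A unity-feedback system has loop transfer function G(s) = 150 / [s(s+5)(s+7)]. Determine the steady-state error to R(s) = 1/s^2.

G(s) has one factor of s in the denominator, so the system is type 1.
K_v = lim_{s→0} s·G(s) = 150 / (5·7) = 30/7.
e_ss = 1/K_v = 1/(30/7) = 7/30.

7/30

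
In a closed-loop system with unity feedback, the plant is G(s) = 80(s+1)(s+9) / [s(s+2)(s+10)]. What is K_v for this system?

System type = 1 (one pole at s=0).
K_v = lim_{s→0} s·G(s) = 80·1·9 / (2·10) = 36.

36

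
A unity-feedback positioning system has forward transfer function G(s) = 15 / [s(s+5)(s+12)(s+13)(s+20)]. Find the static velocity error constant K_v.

1/1040

G(s) has one factor of s in the denominator, so the system is type 1.
K_v = lim_{s→0} s·G(s) = 15 / (5·12·13·20) = 1/1040.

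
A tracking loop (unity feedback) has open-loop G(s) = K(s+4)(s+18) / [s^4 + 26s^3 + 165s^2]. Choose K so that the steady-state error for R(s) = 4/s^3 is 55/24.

4

The denominator has no term below 165s^2 — 2 poles at s=0, type 2.
K_a = lim_{s→0} s^2·G(s) = K·4·18 / 165 = (24/55)·K.
e_ss = 4/K_a = 55/24 ⇒ K_a = 96/55 ⇒ K = (96/55)/(24/55) = 4.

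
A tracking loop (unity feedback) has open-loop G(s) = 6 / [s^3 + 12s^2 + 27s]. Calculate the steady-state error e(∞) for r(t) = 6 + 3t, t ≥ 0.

Lowest-order denominator term is 27s, so the open loop has 1 pole at the origin → type 1 system. Treating each term separately:
  • 6: tracked with zero error.
  • 3t: e_ss = 3/K_v with K_v=2/9 → 13.5.
Total e_ss = 13.5.

13.5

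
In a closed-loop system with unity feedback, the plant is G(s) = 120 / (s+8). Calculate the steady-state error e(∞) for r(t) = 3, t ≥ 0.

0.1875

System type = 0 (no poles at s=0).
K_p = lim_{s→0} G(s) = 120 / (8) = 15.
e_ss = 3/(1 + K_p) = 3/16 = 0.1875.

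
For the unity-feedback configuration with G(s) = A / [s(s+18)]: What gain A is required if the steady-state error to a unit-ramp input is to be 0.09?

The open loop has one pole at the origin → type 1 system.
K_v = lim_{s→0} s·G(s) = A / (18) = (1/18)·A.
e_ss = 1/K_v = 0.09 ⇒ K_v = 100/9 ⇒ A = (100/9)/(1/18) = 200.

200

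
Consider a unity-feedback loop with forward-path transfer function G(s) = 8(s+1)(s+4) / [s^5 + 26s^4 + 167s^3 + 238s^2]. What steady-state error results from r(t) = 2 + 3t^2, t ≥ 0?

Factoring s^2 from the denominator leaves a polynomial with constant term 238, so the system is type 2. Treating each term separately:
  • 2: tracked with zero error.
  • 3t^2: e_ss = 6/K_a with K_a=16/119 → 44.625.
Total e_ss = 44.625.

44.625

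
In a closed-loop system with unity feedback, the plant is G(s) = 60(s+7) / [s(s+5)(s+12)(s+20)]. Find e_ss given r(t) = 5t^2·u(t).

infinity

G(s) has one factor of s in the denominator, so the system is type 1.
For a type-1 system K_a = 0, so e_ss to a parabolic input is unbounded.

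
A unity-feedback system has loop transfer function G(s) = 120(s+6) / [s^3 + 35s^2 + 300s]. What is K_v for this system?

2.4

Factoring s from the denominator leaves a polynomial with constant term 300, so the system is type 1.
K_v = lim_{s→0} s·G(s) = 120·6 / 300 = 2.4.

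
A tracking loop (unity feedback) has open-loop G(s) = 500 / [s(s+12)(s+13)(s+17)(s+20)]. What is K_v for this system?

25/2652

The open loop has one pole at the origin → type 1 system.
K_v = lim_{s→0} s·G(s) = 500 / (12·13·17·20) = 25/2652.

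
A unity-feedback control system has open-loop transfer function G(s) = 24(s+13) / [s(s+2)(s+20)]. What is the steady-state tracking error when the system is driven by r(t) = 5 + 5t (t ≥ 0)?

25/39

The open loop has one pole at the origin → type 1 system. Taking each input component in turn:
  • 5: tracked with zero error.
  • 5t: e_ss = 5/K_v with K_v=7.8 → 25/39.
Total e_ss = 25/39.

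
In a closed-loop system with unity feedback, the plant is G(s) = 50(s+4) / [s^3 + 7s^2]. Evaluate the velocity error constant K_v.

K_v = lim_{s→0} s·G(s); with 2 poles at the origin the limit diverges, so K_v = ∞.

infinity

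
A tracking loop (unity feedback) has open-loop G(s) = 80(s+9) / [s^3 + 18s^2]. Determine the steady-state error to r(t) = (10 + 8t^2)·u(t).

0.4

The denominator has no term below 18s^2 — 2 poles at s=0, type 2. By superposition:
  • 10: tracked with zero error.
  • 8t^2: e_ss = 16/K_a with K_a=40 → 0.4.
Total e_ss = 0.4.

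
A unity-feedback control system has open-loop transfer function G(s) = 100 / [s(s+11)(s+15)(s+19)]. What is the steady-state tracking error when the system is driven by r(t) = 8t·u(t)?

250.8

G(s) has one factor of s in the denominator, so the system is type 1.
K_v = lim_{s→0} s·G(s) = 100 / (11·15·19) = 20/627.
e_ss = 8/K_v = 8/(20/627) = 250.8.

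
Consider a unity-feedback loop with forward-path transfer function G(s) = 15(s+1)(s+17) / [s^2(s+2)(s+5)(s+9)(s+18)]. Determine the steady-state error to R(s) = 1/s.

System type = 2 (two poles at s=0).
A type-2 system has K_p = ∞, so it tracks a step input with zero steady-state error.

0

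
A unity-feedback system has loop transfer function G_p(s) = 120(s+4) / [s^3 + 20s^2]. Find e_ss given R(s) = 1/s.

Lowest-order denominator term is 20s^2, so the open loop has 2 poles at the origin → type 2 system.
A type-2 system has K_p = ∞, so it tracks a step input with zero steady-state error.

0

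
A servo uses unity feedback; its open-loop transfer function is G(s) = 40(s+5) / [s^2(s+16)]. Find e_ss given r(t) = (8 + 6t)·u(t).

0

System type = 2 (two poles at s=0). By superposition:
  • 8: tracked with zero error.
  • 6t: tracked with zero error.
Total e_ss = 0.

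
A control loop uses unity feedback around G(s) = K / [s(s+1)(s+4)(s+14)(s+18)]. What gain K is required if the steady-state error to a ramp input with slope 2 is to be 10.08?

One free integrator in G(s): this is a type 1 system.
K_v = lim_{s→0} s·G(s) = K / (1·4·14·18) = (1/1008)·K.
e_ss = 2/K_v = 10.08 ⇒ K_v = 25/126 ⇒ K = (25/126)/(1/1008) = 200.

200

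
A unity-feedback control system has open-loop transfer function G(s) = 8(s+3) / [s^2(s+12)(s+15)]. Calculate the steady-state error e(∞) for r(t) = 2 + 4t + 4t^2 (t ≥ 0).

Two free integrators in G(s): this is a type 2 system. Treating each term separately:
  • 2: tracked with zero error.
  • 4t: tracked with zero error.
  • 4t^2: e_ss = 8/K_a with K_a=2/15 → 60.
Total e_ss = 60.

60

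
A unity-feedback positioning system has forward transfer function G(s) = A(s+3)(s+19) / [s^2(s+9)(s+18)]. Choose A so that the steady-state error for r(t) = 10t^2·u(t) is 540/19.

G(s) has two factors of s in the denominator, so the system is type 2.
K_a = lim_{s→0} s^2·G(s) = A·3·19 / (9·18) = (19/54)·A.
e_ss = 20/K_a = 540/19 ⇒ K_a = 19/27 ⇒ A = (19/27)/(19/54) = 2.

2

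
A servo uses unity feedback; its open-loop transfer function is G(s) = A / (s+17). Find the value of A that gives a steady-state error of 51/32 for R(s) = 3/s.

System type = 0 (no poles at s=0).
K_p = lim_{s→0} G(s) = A / (17) = (1/17)·A.
e_ss = 3/(1 + K_p) = 51/32 ⇒ 1 + (1/17)·A = 32/17 ⇒ A = 15.

15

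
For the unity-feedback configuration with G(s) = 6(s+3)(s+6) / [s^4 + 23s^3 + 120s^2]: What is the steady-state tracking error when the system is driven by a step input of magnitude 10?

Factoring s^2 from the denominator leaves a polynomial with constant term 120, so the system is type 2.
A type-2 system has K_p = ∞, so it tracks a step input with zero steady-state error.

0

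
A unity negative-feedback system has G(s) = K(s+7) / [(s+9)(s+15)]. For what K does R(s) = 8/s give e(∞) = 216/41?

10

System type = 0 (no poles at s=0).
K_p = lim_{s→0} G(s) = K·7 / (9·15) = (7/135)·K.
e_ss = 8/(1 + K_p) = 216/41 ⇒ 1 + (7/135)·K = 41/27 ⇒ K = 10.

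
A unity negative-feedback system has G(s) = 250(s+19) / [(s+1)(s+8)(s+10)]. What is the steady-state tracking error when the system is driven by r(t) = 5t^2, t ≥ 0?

infinity

The open loop has no poles at the origin → type 0 system.
For a type-0 system K_a = 0, so e_ss to a parabolic input is unbounded.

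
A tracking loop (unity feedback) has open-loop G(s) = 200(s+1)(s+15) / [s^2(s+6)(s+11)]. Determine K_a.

500/11

Two free integrators in G(s): this is a type 2 system.
K_a = lim_{s→0} s^2·G(s) = 200·1·15 / (6·11) = 500/11.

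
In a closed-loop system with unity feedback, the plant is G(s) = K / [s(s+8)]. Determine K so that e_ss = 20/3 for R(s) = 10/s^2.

One free integrator in G(s): this is a type 1 system.
K_v = lim_{s→0} s·G(s) = K / (8) = 0.125·K.
e_ss = 10/K_v = 20/3 ⇒ K_v = 1.5 ⇒ K = 1.5/0.125 = 12.

12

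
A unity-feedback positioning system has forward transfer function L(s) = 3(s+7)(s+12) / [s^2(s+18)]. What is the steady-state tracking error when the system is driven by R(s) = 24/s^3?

12/7

The open loop has two poles at the origin → type 2 system.
K_a = lim_{s→0} s^2·L(s) = 3·7·12 / (18) = 14.
r(t) = 12t^2 gives R(s) = 24/s^3.
e_ss = 24/K_a = 24/14 = 12/7.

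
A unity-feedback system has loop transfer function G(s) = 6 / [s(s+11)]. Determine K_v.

6/11

The open loop has one pole at the origin → type 1 system.
K_v = lim_{s→0} s·G(s) = 6 / (11) = 6/11.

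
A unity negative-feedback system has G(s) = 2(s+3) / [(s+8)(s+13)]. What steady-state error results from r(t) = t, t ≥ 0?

No free integrators in G(s): this is a type 0 system.
K_v = lim_{s→0} s·G(s) = 0; the steady-state error to this ramp input grows without bound.

infinity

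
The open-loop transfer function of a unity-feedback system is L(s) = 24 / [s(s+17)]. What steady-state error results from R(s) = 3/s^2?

One free integrator in L(s): this is a type 1 system.
K_v = lim_{s→0} s·L(s) = 24 / (17) = 24/17.
e_ss = 3/K_v = 3/(24/17) = 2.125.

2.125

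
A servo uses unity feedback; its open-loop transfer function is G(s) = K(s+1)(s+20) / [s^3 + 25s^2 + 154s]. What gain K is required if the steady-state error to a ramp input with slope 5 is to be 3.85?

Lowest-order denominator term is 154s, so the open loop has 1 pole at the origin → type 1 system.
K_v = lim_{s→0} s·G(s) = K·1·20 / 154 = (10/77)·K.
e_ss = 5/K_v = 3.85 ⇒ K_v = 100/77 ⇒ K = (100/77)/(10/77) = 10.

10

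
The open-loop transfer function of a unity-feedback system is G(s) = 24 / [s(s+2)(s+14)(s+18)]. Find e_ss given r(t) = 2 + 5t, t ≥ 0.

105

One free integrator in G(s): this is a type 1 system. By superposition:
  • 2: tracked with zero error.
  • 5t: e_ss = 5/K_v with K_v=1/21 → 105.
Total e_ss = 105.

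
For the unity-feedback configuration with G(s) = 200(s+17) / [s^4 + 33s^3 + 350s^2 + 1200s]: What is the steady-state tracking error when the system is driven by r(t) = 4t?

24/17

Factoring s from the denominator leaves a polynomial with constant term 1200, so the system is type 1.
K_v = lim_{s→0} s·G(s) = 200·17 / 1200 = 17/6.
e_ss = 4/K_v = 4/(17/6) = 24/17.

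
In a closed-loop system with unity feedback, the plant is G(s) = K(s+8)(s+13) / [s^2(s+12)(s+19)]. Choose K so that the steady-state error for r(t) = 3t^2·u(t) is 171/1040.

System type = 2 (two poles at s=0).
K_a = lim_{s→0} s^2·G(s) = K·8·13 / (12·19) = (26/57)·K.
e_ss = 6/K_a = 171/1040 ⇒ K_a = 2080/57 ⇒ K = (2080/57)/(26/57) = 80.

80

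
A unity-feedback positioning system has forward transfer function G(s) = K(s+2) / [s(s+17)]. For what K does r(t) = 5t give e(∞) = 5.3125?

8

G(s) has one factor of s in the denominator, so the system is type 1.
K_v = lim_{s→0} s·G(s) = K·2 / (17) = (2/17)·K.
e_ss = 5/K_v = 5.3125 ⇒ K_v = 16/17 ⇒ K = (16/17)/(2/17) = 8.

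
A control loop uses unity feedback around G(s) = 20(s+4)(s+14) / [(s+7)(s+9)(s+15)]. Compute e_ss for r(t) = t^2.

The open loop has no poles at the origin → type 0 system.
For a type-0 system K_a = 0, so e_ss to a parabolic input is unbounded.

infinity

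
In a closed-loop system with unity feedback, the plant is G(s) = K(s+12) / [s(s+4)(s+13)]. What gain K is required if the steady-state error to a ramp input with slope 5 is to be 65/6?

2

G(s) has one factor of s in the denominator, so the system is type 1.
K_v = lim_{s→0} s·G(s) = K·12 / (4·13) = (3/13)·K.
e_ss = 5/K_v = 65/6 ⇒ K_v = 6/13 ⇒ K = (6/13)/(3/13) = 2.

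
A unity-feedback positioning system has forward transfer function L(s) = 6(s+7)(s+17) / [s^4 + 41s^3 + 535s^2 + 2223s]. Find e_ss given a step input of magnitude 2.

The denominator has no term below 2223s — 1 pole at s=0, type 1.
K_p = ∞ for a type-1 system; e_ss to a step is zero.

0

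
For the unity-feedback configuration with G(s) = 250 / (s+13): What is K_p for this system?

250/13

No free integrators in G(s): this is a type 0 system.
K_p = lim_{s→0} G(s) = 250 / (13) = 250/13.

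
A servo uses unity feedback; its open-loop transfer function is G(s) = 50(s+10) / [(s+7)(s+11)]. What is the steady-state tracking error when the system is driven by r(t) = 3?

231/577

No free integrators in G(s): this is a type 0 system.
K_p = lim_{s→0} G(s) = 50·10 / (7·11) = 500/77.
e_ss = 3/(1 + K_p) = 3/(577/77) = 231/577.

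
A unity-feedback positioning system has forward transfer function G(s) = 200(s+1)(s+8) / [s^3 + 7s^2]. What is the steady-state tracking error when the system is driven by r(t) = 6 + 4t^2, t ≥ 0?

Factoring s^2 from the denominator leaves a polynomial with constant term 7, so the system is type 2. By superposition:
  • 6: tracked with zero error.
  • 4t^2: e_ss = 8/K_a with K_a=1600/7 → 0.035.
Total e_ss = 0.035.

0.035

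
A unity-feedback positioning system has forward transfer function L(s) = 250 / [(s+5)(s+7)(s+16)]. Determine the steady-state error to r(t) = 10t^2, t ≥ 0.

infinity

The open loop has no poles at the origin → type 0 system.
K_a = lim_{s→0} s^2·L(s) = 0; the steady-state error to this parabolic input grows without bound.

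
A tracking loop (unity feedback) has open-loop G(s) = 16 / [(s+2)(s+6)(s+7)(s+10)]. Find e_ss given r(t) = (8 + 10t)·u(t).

infinity

System type = 0 (no poles at s=0). By superposition:
  • 8: e_ss = 8/(1+K_p) with K_p=2/105 → 840/107.
  • 10t: a type-0 system cannot track it, e_ss → ∞.
The unbounded component dominates.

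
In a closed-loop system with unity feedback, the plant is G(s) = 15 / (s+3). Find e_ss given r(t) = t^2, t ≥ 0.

infinity

G(s) has no factors of s in the denominator, so the system is type 0.
K_a = lim_{s→0} s^2·G(s) = 0; the steady-state error to this parabolic input grows without bound.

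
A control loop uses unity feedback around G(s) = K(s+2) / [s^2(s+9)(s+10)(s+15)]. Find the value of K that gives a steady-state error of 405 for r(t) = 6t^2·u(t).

Two free integrators in G(s): this is a type 2 system.
K_a = lim_{s→0} s^2·G(s) = K·2 / (9·10·15) = (1/675)·K.
e_ss = 12/K_a = 405 ⇒ K_a = 4/135 ⇒ K = (4/135)/(1/675) = 20.

20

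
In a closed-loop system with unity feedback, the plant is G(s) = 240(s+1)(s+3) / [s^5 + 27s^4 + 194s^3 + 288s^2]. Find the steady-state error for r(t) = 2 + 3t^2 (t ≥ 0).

Factoring s^2 from the denominator leaves a polynomial with constant term 288, so the system is type 2. Treating each term separately:
  • 2: tracked with zero error.
  • 3t^2: e_ss = 6/K_a with K_a=2.5 → 2.4.
Total e_ss = 2.4.

2.4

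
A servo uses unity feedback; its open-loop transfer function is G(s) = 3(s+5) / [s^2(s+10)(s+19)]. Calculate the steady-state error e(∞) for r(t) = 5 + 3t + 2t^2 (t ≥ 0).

System type = 2 (two poles at s=0). By superposition:
  • 5: tracked with zero error.
  • 3t: tracked with zero error.
  • 2t^2: e_ss = 4/K_a with K_a=3/38 → 152/3.
Total e_ss = 152/3.

152/3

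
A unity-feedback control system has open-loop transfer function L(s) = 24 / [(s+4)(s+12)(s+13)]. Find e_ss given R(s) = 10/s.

System type = 0 (no poles at s=0).
K_p = lim_{s→0} L(s) = 24 / (4·12·13) = 1/26.
e_ss = 10/(1 + K_p) = 10/(27/26) = 260/27.

260/27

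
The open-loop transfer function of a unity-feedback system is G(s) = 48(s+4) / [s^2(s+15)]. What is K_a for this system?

The open loop has two poles at the origin → type 2 system.
K_a = lim_{s→0} s^2·G(s) = 48·4 / (15) = 12.8.

12.8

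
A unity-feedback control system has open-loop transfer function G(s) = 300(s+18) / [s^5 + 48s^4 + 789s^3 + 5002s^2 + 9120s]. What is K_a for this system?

The denominator has no term below 9120s — 1 pole at s=0, type 1.
K_a = lim_{s→0} s^2·G(s) = 0 (the extra factor of s kills the finite limit).

0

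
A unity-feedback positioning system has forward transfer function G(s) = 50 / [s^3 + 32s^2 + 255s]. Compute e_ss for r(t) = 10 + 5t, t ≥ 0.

Lowest-order denominator term is 255s, so the open loop has 1 pole at the origin → type 1 system. Treating each term separately:
  • 10: tracked with zero error.
  • 5t: e_ss = 5/K_v with K_v=10/51 → 25.5.
Total e_ss = 25.5.

25.5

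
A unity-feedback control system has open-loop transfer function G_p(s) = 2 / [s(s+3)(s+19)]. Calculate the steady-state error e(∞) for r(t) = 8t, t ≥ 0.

G_p(s) has one factor of s in the denominator, so the system is type 1.
K_v = lim_{s→0} s·G_p(s) = 2 / (3·19) = 2/57.
e_ss = 8/K_v = 8/(2/57) = 228.

228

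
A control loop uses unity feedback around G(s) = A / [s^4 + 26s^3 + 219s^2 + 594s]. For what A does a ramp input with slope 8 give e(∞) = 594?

The denominator has no term below 594s — 1 pole at s=0, type 1.
K_v = lim_{s→0} s·G(s) = A / 594 = (1/594)·A.
e_ss = 8/K_v = 594 ⇒ K_v = 4/297 ⇒ A = (4/297)/(1/594) = 8.

8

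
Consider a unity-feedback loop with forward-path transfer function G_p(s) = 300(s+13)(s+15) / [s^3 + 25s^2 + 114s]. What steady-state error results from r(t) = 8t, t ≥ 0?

76/4875

The denominator has no term below 114s — 1 pole at s=0, type 1.
K_v = lim_{s→0} s·G_p(s) = 300·13·15 / 114 = 9750/19.
e_ss = 8/K_v = 8/(9750/19) = 76/4875.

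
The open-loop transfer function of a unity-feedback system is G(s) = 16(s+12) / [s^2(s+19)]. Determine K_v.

K_v = lim_{s→0} s·G(s); with 2 poles at the origin the limit diverges, so K_v = ∞.

infinity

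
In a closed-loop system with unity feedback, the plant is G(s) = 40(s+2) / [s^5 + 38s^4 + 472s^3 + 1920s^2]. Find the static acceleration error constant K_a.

1/24

Lowest-order denominator term is 1920s^2, so the open loop has 2 poles at the origin → type 2 system.
K_a = lim_{s→0} s^2·G(s) = 40·2 / 1920 = 1/24.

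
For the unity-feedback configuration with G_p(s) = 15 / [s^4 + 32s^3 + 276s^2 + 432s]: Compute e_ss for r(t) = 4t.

Lowest-order denominator term is 432s, so the open loop has 1 pole at the origin → type 1 system.
K_v = lim_{s→0} s·G_p(s) = 15 / 432 = 5/144.
e_ss = 4/K_v = 4/(5/144) = 115.2.

115.2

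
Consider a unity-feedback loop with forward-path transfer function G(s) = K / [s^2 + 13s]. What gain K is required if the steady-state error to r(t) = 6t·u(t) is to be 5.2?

Lowest-order denominator term is 13s, so the open loop has 1 pole at the origin → type 1 system.
K_v = lim_{s→0} s·G(s) = K / 13 = (1/13)·K.
e_ss = 6/K_v = 5.2 ⇒ K_v = 15/13 ⇒ K = (15/13)/(1/13) = 15.

15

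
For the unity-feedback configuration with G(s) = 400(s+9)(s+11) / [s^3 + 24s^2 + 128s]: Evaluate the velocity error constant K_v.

Factoring s from the denominator leaves a polynomial with constant term 128, so the system is type 1.
K_v = lim_{s→0} s·G(s) = 400·9·11 / 128 = 309.375.

309.375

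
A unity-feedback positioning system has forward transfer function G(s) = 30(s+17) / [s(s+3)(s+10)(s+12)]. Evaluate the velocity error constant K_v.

The open loop has one pole at the origin → type 1 system.
K_v = lim_{s→0} s·G(s) = 30·17 / (3·10·12) = 17/12.

17/12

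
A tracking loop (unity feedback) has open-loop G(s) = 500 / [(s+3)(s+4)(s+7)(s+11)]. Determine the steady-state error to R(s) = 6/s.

693/178

The open loop has no poles at the origin → type 0 system.
K_p = lim_{s→0} G(s) = 500 / (3·4·7·11) = 125/231.
e_ss = 6/(1 + K_p) = 6/(356/231) = 693/178.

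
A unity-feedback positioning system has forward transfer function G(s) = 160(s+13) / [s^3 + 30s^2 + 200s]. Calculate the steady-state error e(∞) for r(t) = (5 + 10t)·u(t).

The denominator has no term below 200s — 1 pole at s=0, type 1. By superposition:
  • 5: tracked with zero error.
  • 10t: e_ss = 10/K_v with K_v=10.4 → 25/26.
Total e_ss = 25/26.

25/26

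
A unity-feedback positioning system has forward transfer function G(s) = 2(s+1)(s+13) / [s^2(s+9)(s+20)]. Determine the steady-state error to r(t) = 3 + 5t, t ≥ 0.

0

The open loop has two poles at the origin → type 2 system. Taking each input component in turn:
  • 3: tracked with zero error.
  • 5t: tracked with zero error.
Total e_ss = 0.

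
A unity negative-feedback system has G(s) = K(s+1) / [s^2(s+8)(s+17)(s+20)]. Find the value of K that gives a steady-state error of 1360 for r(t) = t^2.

G(s) has two factors of s in the denominator, so the system is type 2.
K_a = lim_{s→0} s^2·G(s) = K·1 / (8·17·20) = (1/2720)·K.
e_ss = 2/K_a = 1360 ⇒ K_a = 1/680 ⇒ K = (1/680)/(1/2720) = 4.

4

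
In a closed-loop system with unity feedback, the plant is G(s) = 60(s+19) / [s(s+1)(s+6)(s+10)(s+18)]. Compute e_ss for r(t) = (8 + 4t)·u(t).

The open loop has one pole at the origin → type 1 system. By superposition:
  • 8: tracked with zero error.
  • 4t: e_ss = 4/K_v with K_v=19/18 → 72/19.
Total e_ss = 72/19.

72/19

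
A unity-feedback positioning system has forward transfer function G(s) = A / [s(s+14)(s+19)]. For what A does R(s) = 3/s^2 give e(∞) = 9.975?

80

The open loop has one pole at the origin → type 1 system.
K_v = lim_{s→0} s·G(s) = A / (14·19) = (1/266)·A.
e_ss = 3/K_v = 9.975 ⇒ K_v = 40/133 ⇒ A = (40/133)/(1/266) = 80.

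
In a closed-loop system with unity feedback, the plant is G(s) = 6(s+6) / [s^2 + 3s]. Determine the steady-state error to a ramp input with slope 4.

Factoring s from the denominator leaves a polynomial with constant term 3, so the system is type 1.
K_v = lim_{s→0} s·G(s) = 6·6 / 3 = 12.
e_ss = 4/K_v = 4/12 = 1/3.

1/3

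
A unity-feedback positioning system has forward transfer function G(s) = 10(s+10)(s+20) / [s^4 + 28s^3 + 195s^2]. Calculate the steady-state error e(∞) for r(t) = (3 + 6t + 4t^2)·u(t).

Factoring s^2 from the denominator leaves a polynomial with constant term 195, so the system is type 2. Treating each term separately:
  • 3: tracked with zero error.
  • 6t: tracked with zero error.
  • 4t^2: e_ss = 8/K_a with K_a=400/39 → 0.78.
Total e_ss = 0.78.

0.78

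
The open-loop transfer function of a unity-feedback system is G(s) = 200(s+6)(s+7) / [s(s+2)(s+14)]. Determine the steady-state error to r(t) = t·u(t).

1/300

The open loop has one pole at the origin → type 1 system.
K_v = lim_{s→0} s·G(s) = 200·6·7 / (2·14) = 300.
e_ss = 1/K_v = 1/300.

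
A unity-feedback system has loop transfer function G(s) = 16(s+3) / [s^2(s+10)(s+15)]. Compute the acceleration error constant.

G(s) has two factors of s in the denominator, so the system is type 2.
K_a = lim_{s→0} s^2·G(s) = 16·3 / (10·15) = 0.32.

0.32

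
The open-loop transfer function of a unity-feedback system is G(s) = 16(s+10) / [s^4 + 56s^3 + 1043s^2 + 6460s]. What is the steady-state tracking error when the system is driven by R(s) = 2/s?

0

Lowest-order denominator term is 6460s, so the open loop has 1 pole at the origin → type 1 system.
K_p = ∞ for a type-1 system; e_ss to a step is zero.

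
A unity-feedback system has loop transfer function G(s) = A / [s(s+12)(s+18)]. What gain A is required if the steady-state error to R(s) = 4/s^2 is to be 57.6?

One free integrator in G(s): this is a type 1 system.
K_v = lim_{s→0} s·G(s) = A / (12·18) = (1/216)·A.
e_ss = 4/K_v = 57.6 ⇒ K_v = 5/72 ⇒ A = (5/72)/(1/216) = 15.

15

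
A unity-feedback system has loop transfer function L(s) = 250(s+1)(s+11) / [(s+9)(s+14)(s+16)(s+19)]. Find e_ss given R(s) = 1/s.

19152/20527

The open loop has no poles at the origin → type 0 system.
K_p = lim_{s→0} L(s) = 250·1·11 / (9·14·16·19) = 1375/19152.
e_ss = 1/(1 + K_p) = 1/(20527/19152) = 19152/20527.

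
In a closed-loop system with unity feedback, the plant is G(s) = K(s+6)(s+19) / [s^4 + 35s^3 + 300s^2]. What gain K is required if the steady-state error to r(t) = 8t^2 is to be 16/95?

250

Lowest-order denominator term is 300s^2, so the open loop has 2 poles at the origin → type 2 system.
K_a = lim_{s→0} s^2·G(s) = K·6·19 / 300 = 0.38·K.
e_ss = 16/K_a = 16/95 ⇒ K_a = 95 ⇒ K = 95/0.38 = 250.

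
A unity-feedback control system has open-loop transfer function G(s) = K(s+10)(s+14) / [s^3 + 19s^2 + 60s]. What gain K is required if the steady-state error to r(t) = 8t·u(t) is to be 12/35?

10

Factoring s from the denominator leaves a polynomial with constant term 60, so the system is type 1.
K_v = lim_{s→0} s·G(s) = K·10·14 / 60 = (7/3)·K.
e_ss = 8/K_v = 12/35 ⇒ K_v = 70/3 ⇒ K = (70/3)/(7/3) = 10.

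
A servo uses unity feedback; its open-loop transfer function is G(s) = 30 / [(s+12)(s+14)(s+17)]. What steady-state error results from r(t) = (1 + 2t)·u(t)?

G(s) has no factors of s in the denominator, so the system is type 0. By superposition:
  • 1: e_ss = 1/(1+K_p) with K_p=5/476 → 476/481.
  • 2t: a type-0 system cannot track it, e_ss → ∞.
The unbounded component dominates.

infinity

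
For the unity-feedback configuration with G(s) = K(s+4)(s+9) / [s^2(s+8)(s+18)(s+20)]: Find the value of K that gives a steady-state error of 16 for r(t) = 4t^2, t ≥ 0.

The open loop has two poles at the origin → type 2 system.
K_a = lim_{s→0} s^2·G(s) = K·4·9 / (8·18·20) = 0.0125·K.
e_ss = 8/K_a = 16 ⇒ K_a = 0.5 ⇒ K = 0.5/0.0125 = 40.

40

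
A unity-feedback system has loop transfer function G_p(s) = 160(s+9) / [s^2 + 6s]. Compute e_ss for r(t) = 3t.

0.0125

Factoring s from the denominator leaves a polynomial with constant term 6, so the system is type 1.
K_v = lim_{s→0} s·G_p(s) = 160·9 / 6 = 240.
e_ss = 3/K_v = 3/240 = 0.0125.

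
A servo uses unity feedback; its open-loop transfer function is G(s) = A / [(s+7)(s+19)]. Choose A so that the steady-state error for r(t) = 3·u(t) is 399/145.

The open loop has no poles at the origin → type 0 system.
K_p = lim_{s→0} G(s) = A / (7·19) = (1/133)·A.
e_ss = 3/(1 + K_p) = 399/145 ⇒ 1 + (1/133)·A = 145/133 ⇒ A = 12.

12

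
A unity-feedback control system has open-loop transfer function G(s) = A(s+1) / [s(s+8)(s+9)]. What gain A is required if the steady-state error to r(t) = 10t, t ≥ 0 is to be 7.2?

System type = 1 (one pole at s=0).
K_v = lim_{s→0} s·G(s) = A·1 / (8·9) = (1/72)·A.
e_ss = 10/K_v = 7.2 ⇒ K_v = 25/18 ⇒ A = (25/18)/(1/72) = 100.

100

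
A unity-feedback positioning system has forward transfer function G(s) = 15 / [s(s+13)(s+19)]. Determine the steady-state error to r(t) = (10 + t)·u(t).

247/15

G(s) has one factor of s in the denominator, so the system is type 1. Treating each term separately:
  • 10: tracked with zero error.
  • t: e_ss = 1/K_v with K_v=15/247 → 247/15.
Total e_ss = 247/15.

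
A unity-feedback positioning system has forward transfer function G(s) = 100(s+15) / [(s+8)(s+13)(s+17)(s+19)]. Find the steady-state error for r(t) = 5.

41990/8773

G(s) has no factors of s in the denominator, so the system is type 0.
K_p = lim_{s→0} G(s) = 100·15 / (8·13·17·19) = 375/8398.
e_ss = 5/(1 + K_p) = 5/(8773/8398) = 41990/8773.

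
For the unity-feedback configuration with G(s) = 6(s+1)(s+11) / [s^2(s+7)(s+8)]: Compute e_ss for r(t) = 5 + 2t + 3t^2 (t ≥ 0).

System type = 2 (two poles at s=0). Treating each term separately:
  • 5: tracked with zero error.
  • 2t: tracked with zero error.
  • 3t^2: e_ss = 6/K_a with K_a=33/28 → 56/11.
Total e_ss = 56/11.

56/11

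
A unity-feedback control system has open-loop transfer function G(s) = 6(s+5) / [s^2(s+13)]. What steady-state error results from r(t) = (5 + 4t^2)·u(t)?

52/15

The open loop has two poles at the origin → type 2 system. Treating each term separately:
  • 5: tracked with zero error.
  • 4t^2: e_ss = 8/K_a with K_a=30/13 → 52/15.
Total e_ss = 52/15.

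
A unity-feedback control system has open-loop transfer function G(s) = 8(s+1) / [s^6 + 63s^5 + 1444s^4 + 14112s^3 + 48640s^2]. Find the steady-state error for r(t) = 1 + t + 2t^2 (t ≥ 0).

24320

Factoring s^2 from the denominator leaves a polynomial with constant term 48640, so the system is type 2. Treating each term separately:
  • 1: tracked with zero error.
  • t: tracked with zero error.
  • 2t^2: e_ss = 4/K_a with K_a=1/6080 → 24320.
Total e_ss = 24320.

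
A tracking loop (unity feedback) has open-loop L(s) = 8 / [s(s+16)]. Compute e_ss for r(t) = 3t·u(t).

The open loop has one pole at the origin → type 1 system.
K_v = lim_{s→0} s·L(s) = 8 / (16) = 0.5.
e_ss = 3/K_v = 3/0.5 = 6.

6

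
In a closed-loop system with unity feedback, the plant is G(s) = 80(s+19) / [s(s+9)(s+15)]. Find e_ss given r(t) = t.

27/304

System type = 1 (one pole at s=0).
K_v = lim_{s→0} s·G(s) = 80·19 / (9·15) = 304/27.
e_ss = 1/K_v = 1/(304/27) = 27/304.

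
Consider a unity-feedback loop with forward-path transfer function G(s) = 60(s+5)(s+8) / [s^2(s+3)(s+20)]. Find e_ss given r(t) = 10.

0

System type = 2 (two poles at s=0).
A type-2 system has K_p = ∞, so it tracks a step input with zero steady-state error.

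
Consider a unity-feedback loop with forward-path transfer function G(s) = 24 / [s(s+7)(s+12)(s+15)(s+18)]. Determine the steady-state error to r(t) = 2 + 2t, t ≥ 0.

1890

The open loop has one pole at the origin → type 1 system. Taking each input component in turn:
  • 2: tracked with zero error.
  • 2t: e_ss = 2/K_v with K_v=1/945 → 1890.
Total e_ss = 1890.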